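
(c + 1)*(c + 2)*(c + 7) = c^3 + 10*c^2 + 23*c + 14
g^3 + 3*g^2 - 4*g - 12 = (g - 2)*(g + 2)*(g + 3)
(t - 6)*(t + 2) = t^2 - 4*t - 12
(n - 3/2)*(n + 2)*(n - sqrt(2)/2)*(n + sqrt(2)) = n^4 + n^3/2 + sqrt(2)*n^3/2 - 4*n^2 + sqrt(2)*n^2/4 - 3*sqrt(2)*n/2 - n/2 + 3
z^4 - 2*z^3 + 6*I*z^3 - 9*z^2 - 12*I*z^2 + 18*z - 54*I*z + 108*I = (z - 3)*(z - 2)*(z + 3)*(z + 6*I)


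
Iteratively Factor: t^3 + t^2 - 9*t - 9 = (t - 3)*(t^2 + 4*t + 3) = (t - 3)*(t + 3)*(t + 1)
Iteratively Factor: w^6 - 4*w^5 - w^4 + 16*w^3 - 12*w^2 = (w + 2)*(w^5 - 6*w^4 + 11*w^3 - 6*w^2) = w*(w + 2)*(w^4 - 6*w^3 + 11*w^2 - 6*w) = w*(w - 3)*(w + 2)*(w^3 - 3*w^2 + 2*w) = w*(w - 3)*(w - 1)*(w + 2)*(w^2 - 2*w) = w^2*(w - 3)*(w - 1)*(w + 2)*(w - 2)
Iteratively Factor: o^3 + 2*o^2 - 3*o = (o)*(o^2 + 2*o - 3) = o*(o - 1)*(o + 3)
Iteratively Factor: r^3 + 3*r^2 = (r)*(r^2 + 3*r) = r^2*(r + 3)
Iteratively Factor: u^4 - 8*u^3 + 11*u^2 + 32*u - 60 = (u + 2)*(u^3 - 10*u^2 + 31*u - 30) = (u - 3)*(u + 2)*(u^2 - 7*u + 10) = (u - 5)*(u - 3)*(u + 2)*(u - 2)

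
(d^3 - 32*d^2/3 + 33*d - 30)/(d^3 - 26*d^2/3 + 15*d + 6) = (3*d - 5)/(3*d + 1)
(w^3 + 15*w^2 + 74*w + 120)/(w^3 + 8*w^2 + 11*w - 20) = (w + 6)/(w - 1)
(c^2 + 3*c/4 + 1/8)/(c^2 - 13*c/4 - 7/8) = (2*c + 1)/(2*c - 7)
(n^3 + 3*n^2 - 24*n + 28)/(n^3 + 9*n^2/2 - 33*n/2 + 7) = 2*(n - 2)/(2*n - 1)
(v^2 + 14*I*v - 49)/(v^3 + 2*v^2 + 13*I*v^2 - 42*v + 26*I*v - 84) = (v + 7*I)/(v^2 + v*(2 + 6*I) + 12*I)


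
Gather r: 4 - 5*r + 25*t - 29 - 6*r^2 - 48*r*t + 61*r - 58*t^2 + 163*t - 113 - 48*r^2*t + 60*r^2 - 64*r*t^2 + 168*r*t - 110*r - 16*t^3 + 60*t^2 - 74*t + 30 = r^2*(54 - 48*t) + r*(-64*t^2 + 120*t - 54) - 16*t^3 + 2*t^2 + 114*t - 108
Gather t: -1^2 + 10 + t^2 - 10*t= t^2 - 10*t + 9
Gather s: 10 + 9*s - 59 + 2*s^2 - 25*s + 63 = 2*s^2 - 16*s + 14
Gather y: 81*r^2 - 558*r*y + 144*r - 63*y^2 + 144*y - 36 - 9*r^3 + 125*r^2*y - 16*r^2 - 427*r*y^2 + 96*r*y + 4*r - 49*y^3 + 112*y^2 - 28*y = -9*r^3 + 65*r^2 + 148*r - 49*y^3 + y^2*(49 - 427*r) + y*(125*r^2 - 462*r + 116) - 36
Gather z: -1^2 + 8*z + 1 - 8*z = 0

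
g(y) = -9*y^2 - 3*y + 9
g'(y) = -18*y - 3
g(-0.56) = 7.86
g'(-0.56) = 7.08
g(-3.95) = -119.57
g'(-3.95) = 68.10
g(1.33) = -10.91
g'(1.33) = -26.94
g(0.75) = 1.69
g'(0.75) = -16.50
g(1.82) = -26.27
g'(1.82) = -35.76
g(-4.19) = -136.43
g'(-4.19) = 72.42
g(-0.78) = 5.86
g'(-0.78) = 11.04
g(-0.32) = 9.04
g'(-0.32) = 2.76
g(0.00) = 9.00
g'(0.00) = -3.00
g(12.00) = -1323.00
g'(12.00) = -219.00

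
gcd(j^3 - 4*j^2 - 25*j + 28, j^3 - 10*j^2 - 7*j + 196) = j^2 - 3*j - 28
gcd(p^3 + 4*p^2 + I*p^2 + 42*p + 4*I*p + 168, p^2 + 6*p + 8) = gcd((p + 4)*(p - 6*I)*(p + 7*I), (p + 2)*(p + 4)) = p + 4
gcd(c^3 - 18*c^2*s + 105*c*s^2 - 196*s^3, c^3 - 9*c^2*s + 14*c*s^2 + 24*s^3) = -c + 4*s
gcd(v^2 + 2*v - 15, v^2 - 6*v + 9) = v - 3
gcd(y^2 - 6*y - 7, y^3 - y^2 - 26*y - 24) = y + 1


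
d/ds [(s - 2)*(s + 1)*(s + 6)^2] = 4*s^3 + 33*s^2 + 44*s - 60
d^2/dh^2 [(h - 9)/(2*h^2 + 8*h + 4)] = ((5 - 3*h)*(h^2 + 4*h + 2) + 4*(h - 9)*(h + 2)^2)/(h^2 + 4*h + 2)^3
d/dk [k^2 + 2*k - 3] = 2*k + 2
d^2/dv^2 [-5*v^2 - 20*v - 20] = -10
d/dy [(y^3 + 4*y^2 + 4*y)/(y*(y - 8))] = (y^2 - 16*y - 36)/(y^2 - 16*y + 64)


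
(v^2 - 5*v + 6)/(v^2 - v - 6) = (v - 2)/(v + 2)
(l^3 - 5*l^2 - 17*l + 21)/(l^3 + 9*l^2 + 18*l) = (l^2 - 8*l + 7)/(l*(l + 6))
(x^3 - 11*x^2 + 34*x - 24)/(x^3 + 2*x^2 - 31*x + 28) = (x - 6)/(x + 7)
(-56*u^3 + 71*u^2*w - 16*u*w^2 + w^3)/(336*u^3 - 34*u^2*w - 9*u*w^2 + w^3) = (-u + w)/(6*u + w)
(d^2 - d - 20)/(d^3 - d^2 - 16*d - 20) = (d + 4)/(d^2 + 4*d + 4)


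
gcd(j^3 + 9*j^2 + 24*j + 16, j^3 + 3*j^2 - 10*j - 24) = j + 4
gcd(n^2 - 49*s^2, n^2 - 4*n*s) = 1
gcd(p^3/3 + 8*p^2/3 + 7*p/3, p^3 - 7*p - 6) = p + 1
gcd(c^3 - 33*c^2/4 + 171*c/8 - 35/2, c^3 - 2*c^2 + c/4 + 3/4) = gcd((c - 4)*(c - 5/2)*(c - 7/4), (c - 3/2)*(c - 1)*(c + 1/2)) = 1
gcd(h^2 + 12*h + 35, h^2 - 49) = h + 7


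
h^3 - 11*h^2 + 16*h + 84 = (h - 7)*(h - 6)*(h + 2)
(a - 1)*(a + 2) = a^2 + a - 2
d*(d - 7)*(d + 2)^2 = d^4 - 3*d^3 - 24*d^2 - 28*d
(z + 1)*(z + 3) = z^2 + 4*z + 3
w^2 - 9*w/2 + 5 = (w - 5/2)*(w - 2)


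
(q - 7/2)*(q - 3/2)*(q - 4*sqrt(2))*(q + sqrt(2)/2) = q^4 - 5*q^3 - 7*sqrt(2)*q^3/2 + 5*q^2/4 + 35*sqrt(2)*q^2/2 - 147*sqrt(2)*q/8 + 20*q - 21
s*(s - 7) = s^2 - 7*s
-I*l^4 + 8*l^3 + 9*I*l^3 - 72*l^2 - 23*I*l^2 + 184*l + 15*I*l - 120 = (l - 5)*(l - 3)*(l + 8*I)*(-I*l + I)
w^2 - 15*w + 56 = (w - 8)*(w - 7)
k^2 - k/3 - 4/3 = (k - 4/3)*(k + 1)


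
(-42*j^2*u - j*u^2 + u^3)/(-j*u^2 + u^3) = (42*j^2 + j*u - u^2)/(u*(j - u))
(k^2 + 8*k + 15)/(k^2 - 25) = (k + 3)/(k - 5)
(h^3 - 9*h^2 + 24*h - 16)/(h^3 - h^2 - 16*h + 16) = (h - 4)/(h + 4)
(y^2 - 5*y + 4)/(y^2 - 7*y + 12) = (y - 1)/(y - 3)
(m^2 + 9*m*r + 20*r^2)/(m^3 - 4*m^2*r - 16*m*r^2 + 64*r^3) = (m + 5*r)/(m^2 - 8*m*r + 16*r^2)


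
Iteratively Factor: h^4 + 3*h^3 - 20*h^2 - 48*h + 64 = (h + 4)*(h^3 - h^2 - 16*h + 16) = (h - 4)*(h + 4)*(h^2 + 3*h - 4) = (h - 4)*(h - 1)*(h + 4)*(h + 4)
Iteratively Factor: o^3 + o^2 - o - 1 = (o + 1)*(o^2 - 1) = (o - 1)*(o + 1)*(o + 1)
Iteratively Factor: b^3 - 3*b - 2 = (b + 1)*(b^2 - b - 2) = (b + 1)^2*(b - 2)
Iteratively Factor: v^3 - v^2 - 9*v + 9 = (v - 1)*(v^2 - 9) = (v - 3)*(v - 1)*(v + 3)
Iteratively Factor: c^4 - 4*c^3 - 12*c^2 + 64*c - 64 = (c - 2)*(c^3 - 2*c^2 - 16*c + 32) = (c - 4)*(c - 2)*(c^2 + 2*c - 8) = (c - 4)*(c - 2)^2*(c + 4)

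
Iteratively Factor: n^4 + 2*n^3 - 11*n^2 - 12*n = (n)*(n^3 + 2*n^2 - 11*n - 12) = n*(n - 3)*(n^2 + 5*n + 4) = n*(n - 3)*(n + 1)*(n + 4)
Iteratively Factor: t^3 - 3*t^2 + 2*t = (t - 2)*(t^2 - t) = t*(t - 2)*(t - 1)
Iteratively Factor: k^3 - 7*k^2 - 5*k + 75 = (k - 5)*(k^2 - 2*k - 15) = (k - 5)*(k + 3)*(k - 5)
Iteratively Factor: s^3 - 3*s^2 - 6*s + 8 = (s - 4)*(s^2 + s - 2) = (s - 4)*(s - 1)*(s + 2)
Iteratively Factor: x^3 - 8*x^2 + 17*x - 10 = (x - 5)*(x^2 - 3*x + 2) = (x - 5)*(x - 2)*(x - 1)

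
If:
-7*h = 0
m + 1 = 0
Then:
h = 0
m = -1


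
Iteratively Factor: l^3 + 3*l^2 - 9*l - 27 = (l - 3)*(l^2 + 6*l + 9) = (l - 3)*(l + 3)*(l + 3)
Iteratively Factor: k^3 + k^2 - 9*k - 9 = (k + 1)*(k^2 - 9) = (k - 3)*(k + 1)*(k + 3)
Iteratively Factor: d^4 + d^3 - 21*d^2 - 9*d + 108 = (d + 4)*(d^3 - 3*d^2 - 9*d + 27) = (d + 3)*(d + 4)*(d^2 - 6*d + 9) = (d - 3)*(d + 3)*(d + 4)*(d - 3)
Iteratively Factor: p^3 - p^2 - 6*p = (p)*(p^2 - p - 6) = p*(p + 2)*(p - 3)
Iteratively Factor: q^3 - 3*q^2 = (q - 3)*(q^2) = q*(q - 3)*(q)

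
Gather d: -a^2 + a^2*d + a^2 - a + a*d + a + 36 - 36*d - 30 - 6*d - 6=d*(a^2 + a - 42)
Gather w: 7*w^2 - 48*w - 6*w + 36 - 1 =7*w^2 - 54*w + 35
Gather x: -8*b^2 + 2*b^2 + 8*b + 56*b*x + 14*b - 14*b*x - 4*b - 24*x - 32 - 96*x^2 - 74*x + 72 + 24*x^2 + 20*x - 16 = -6*b^2 + 18*b - 72*x^2 + x*(42*b - 78) + 24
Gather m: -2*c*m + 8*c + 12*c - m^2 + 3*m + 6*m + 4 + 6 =20*c - m^2 + m*(9 - 2*c) + 10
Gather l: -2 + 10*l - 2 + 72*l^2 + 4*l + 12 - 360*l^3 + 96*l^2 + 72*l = -360*l^3 + 168*l^2 + 86*l + 8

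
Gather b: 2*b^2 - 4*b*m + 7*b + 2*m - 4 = 2*b^2 + b*(7 - 4*m) + 2*m - 4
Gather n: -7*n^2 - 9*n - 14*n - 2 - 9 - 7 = -7*n^2 - 23*n - 18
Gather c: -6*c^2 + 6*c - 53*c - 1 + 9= -6*c^2 - 47*c + 8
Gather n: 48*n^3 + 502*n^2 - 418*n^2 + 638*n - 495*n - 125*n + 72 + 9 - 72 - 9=48*n^3 + 84*n^2 + 18*n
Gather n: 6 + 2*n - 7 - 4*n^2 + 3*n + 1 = -4*n^2 + 5*n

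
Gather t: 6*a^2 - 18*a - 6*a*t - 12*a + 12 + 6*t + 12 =6*a^2 - 30*a + t*(6 - 6*a) + 24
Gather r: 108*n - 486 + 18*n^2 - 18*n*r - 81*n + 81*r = 18*n^2 + 27*n + r*(81 - 18*n) - 486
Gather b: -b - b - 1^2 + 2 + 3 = 4 - 2*b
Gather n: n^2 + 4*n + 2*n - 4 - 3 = n^2 + 6*n - 7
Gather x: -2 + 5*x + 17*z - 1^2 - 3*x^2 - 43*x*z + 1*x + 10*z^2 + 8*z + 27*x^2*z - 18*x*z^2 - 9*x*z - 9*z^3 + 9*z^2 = x^2*(27*z - 3) + x*(-18*z^2 - 52*z + 6) - 9*z^3 + 19*z^2 + 25*z - 3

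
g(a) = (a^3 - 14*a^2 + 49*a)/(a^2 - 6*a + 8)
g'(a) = (6 - 2*a)*(a^3 - 14*a^2 + 49*a)/(a^2 - 6*a + 8)^2 + (3*a^2 - 28*a + 49)/(a^2 - 6*a + 8)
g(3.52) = -58.43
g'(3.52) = -66.30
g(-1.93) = -6.60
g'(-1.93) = 2.11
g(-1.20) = -4.85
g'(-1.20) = 2.78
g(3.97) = -616.72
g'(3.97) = -19992.56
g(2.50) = -67.50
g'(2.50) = 93.00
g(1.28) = 21.38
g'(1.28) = 46.79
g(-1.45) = -5.51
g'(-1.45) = 2.49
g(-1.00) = -4.27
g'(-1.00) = 3.06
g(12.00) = 3.75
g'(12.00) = 0.97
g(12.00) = 3.75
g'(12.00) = 0.97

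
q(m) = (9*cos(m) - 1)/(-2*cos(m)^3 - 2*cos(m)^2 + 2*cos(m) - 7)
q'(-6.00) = 0.08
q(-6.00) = -0.88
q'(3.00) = 0.14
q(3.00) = 1.10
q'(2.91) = 0.22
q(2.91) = 1.08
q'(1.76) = 1.07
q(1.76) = 0.36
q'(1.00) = 0.98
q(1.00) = -0.57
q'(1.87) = 0.96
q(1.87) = 0.47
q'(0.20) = 0.05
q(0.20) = -0.88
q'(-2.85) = -0.28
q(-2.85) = 1.07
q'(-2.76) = -0.35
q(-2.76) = 1.04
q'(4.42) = -0.97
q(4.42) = 0.47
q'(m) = (9*cos(m) - 1)*(-6*sin(m)*cos(m)^2 - 4*sin(m)*cos(m) + 2*sin(m))/(-2*cos(m)^3 - 2*cos(m)^2 + 2*cos(m) - 7)^2 - 9*sin(m)/(-2*cos(m)^3 - 2*cos(m)^2 + 2*cos(m) - 7) = (-36*cos(m)^3 - 12*cos(m)^2 + 4*cos(m) + 61)*sin(m)/(2*sin(m)^2*cos(m) + 2*sin(m)^2 - 9)^2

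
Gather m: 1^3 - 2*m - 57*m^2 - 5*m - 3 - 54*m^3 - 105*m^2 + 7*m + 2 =-54*m^3 - 162*m^2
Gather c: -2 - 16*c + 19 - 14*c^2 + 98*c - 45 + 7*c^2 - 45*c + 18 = -7*c^2 + 37*c - 10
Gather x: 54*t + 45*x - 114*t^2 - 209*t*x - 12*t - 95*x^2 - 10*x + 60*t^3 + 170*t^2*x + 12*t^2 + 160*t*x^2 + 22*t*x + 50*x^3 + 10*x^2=60*t^3 - 102*t^2 + 42*t + 50*x^3 + x^2*(160*t - 85) + x*(170*t^2 - 187*t + 35)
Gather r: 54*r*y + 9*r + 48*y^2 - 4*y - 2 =r*(54*y + 9) + 48*y^2 - 4*y - 2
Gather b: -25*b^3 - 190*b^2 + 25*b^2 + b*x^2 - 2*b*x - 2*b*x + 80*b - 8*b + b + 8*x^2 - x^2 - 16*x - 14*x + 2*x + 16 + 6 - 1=-25*b^3 - 165*b^2 + b*(x^2 - 4*x + 73) + 7*x^2 - 28*x + 21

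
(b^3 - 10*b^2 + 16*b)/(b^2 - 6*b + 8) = b*(b - 8)/(b - 4)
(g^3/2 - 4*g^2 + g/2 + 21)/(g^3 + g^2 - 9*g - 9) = (g^2 - 5*g - 14)/(2*(g^2 + 4*g + 3))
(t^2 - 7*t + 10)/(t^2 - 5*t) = (t - 2)/t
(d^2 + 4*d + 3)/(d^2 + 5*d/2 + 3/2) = 2*(d + 3)/(2*d + 3)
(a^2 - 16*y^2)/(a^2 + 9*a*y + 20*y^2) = (a - 4*y)/(a + 5*y)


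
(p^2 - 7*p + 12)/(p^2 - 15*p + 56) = (p^2 - 7*p + 12)/(p^2 - 15*p + 56)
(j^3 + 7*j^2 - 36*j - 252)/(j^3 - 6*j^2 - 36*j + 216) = (j + 7)/(j - 6)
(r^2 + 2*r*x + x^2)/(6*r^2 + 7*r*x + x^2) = (r + x)/(6*r + x)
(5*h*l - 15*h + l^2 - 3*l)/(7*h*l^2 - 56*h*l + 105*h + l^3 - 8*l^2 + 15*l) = (5*h + l)/(7*h*l - 35*h + l^2 - 5*l)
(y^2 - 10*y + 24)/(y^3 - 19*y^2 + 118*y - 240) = (y - 4)/(y^2 - 13*y + 40)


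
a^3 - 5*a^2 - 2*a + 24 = (a - 4)*(a - 3)*(a + 2)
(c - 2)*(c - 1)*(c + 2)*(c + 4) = c^4 + 3*c^3 - 8*c^2 - 12*c + 16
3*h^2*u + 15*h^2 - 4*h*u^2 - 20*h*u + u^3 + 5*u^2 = (-3*h + u)*(-h + u)*(u + 5)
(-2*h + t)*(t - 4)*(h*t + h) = -2*h^2*t^2 + 6*h^2*t + 8*h^2 + h*t^3 - 3*h*t^2 - 4*h*t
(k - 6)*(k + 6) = k^2 - 36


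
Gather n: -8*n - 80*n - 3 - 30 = -88*n - 33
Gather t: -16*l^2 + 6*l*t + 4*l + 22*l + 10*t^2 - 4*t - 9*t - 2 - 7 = -16*l^2 + 26*l + 10*t^2 + t*(6*l - 13) - 9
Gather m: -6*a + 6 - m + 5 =-6*a - m + 11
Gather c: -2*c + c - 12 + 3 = -c - 9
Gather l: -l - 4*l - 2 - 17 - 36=-5*l - 55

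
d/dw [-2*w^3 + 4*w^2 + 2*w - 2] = -6*w^2 + 8*w + 2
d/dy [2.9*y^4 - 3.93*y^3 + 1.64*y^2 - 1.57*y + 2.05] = 11.6*y^3 - 11.79*y^2 + 3.28*y - 1.57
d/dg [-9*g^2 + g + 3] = 1 - 18*g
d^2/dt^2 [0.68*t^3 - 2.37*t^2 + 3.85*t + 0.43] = 4.08*t - 4.74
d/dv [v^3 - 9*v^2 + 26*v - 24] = 3*v^2 - 18*v + 26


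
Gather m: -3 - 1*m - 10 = -m - 13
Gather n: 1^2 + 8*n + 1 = 8*n + 2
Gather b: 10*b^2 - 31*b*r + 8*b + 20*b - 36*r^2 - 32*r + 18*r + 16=10*b^2 + b*(28 - 31*r) - 36*r^2 - 14*r + 16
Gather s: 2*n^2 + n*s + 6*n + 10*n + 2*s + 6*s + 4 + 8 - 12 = 2*n^2 + 16*n + s*(n + 8)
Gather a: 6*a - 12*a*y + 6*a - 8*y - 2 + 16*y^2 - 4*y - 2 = a*(12 - 12*y) + 16*y^2 - 12*y - 4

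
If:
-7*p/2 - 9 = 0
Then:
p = -18/7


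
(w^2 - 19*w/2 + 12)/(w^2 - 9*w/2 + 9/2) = (w - 8)/(w - 3)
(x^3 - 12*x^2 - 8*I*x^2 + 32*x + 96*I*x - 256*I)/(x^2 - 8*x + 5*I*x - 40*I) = (x^2 + x*(-4 - 8*I) + 32*I)/(x + 5*I)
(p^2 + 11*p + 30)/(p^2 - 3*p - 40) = (p + 6)/(p - 8)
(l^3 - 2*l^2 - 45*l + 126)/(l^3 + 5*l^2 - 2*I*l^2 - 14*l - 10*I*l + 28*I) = (l^2 - 9*l + 18)/(l^2 - 2*l*(1 + I) + 4*I)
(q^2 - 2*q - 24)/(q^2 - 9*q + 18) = (q + 4)/(q - 3)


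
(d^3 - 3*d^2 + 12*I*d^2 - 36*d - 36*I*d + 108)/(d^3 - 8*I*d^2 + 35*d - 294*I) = (d^2 + d*(-3 + 6*I) - 18*I)/(d^2 - 14*I*d - 49)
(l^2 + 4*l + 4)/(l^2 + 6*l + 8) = (l + 2)/(l + 4)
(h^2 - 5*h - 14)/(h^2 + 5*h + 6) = (h - 7)/(h + 3)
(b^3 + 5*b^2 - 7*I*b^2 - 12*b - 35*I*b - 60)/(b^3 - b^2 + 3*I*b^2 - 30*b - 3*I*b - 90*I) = (b^2 - 7*I*b - 12)/(b^2 + 3*b*(-2 + I) - 18*I)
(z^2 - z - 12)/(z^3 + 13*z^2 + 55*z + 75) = (z - 4)/(z^2 + 10*z + 25)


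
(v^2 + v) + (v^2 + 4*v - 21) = 2*v^2 + 5*v - 21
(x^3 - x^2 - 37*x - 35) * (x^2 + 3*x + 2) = x^5 + 2*x^4 - 38*x^3 - 148*x^2 - 179*x - 70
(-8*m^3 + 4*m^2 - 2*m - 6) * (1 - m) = 8*m^4 - 12*m^3 + 6*m^2 + 4*m - 6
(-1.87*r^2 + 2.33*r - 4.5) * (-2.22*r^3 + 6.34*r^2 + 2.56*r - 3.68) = 4.1514*r^5 - 17.0284*r^4 + 19.975*r^3 - 15.6836*r^2 - 20.0944*r + 16.56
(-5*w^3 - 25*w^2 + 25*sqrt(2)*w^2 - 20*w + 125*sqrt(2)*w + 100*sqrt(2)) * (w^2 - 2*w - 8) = -5*w^5 - 15*w^4 + 25*sqrt(2)*w^4 + 70*w^3 + 75*sqrt(2)*w^3 - 350*sqrt(2)*w^2 + 240*w^2 - 1200*sqrt(2)*w + 160*w - 800*sqrt(2)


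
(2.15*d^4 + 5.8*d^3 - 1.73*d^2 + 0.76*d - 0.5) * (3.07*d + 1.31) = 6.6005*d^5 + 20.6225*d^4 + 2.2869*d^3 + 0.0668999999999995*d^2 - 0.5394*d - 0.655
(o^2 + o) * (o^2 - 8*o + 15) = o^4 - 7*o^3 + 7*o^2 + 15*o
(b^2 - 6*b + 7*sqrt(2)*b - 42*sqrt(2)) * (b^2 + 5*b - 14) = b^4 - b^3 + 7*sqrt(2)*b^3 - 44*b^2 - 7*sqrt(2)*b^2 - 308*sqrt(2)*b + 84*b + 588*sqrt(2)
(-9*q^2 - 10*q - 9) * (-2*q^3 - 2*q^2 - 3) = 18*q^5 + 38*q^4 + 38*q^3 + 45*q^2 + 30*q + 27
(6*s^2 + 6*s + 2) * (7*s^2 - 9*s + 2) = 42*s^4 - 12*s^3 - 28*s^2 - 6*s + 4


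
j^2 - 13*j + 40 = (j - 8)*(j - 5)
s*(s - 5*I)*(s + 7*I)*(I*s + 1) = I*s^4 - s^3 + 37*I*s^2 + 35*s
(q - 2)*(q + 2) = q^2 - 4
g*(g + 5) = g^2 + 5*g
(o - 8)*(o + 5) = o^2 - 3*o - 40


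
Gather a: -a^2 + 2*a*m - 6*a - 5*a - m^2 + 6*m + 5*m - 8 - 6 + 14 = -a^2 + a*(2*m - 11) - m^2 + 11*m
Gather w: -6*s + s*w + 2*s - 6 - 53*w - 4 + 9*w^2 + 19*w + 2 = -4*s + 9*w^2 + w*(s - 34) - 8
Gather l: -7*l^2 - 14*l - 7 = -7*l^2 - 14*l - 7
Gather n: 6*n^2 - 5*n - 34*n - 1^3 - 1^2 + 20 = 6*n^2 - 39*n + 18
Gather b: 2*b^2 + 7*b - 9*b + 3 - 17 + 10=2*b^2 - 2*b - 4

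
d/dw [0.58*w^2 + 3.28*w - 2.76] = 1.16*w + 3.28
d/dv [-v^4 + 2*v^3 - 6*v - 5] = -4*v^3 + 6*v^2 - 6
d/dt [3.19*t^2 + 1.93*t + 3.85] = 6.38*t + 1.93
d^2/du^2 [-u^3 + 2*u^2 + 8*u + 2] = 4 - 6*u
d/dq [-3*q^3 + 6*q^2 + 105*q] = -9*q^2 + 12*q + 105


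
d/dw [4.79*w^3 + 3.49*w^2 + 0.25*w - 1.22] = 14.37*w^2 + 6.98*w + 0.25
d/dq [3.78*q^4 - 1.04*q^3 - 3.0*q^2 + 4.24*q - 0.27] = 15.12*q^3 - 3.12*q^2 - 6.0*q + 4.24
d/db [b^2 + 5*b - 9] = 2*b + 5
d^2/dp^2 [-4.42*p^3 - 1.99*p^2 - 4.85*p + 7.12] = -26.52*p - 3.98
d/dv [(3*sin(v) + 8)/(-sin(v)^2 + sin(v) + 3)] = (3*sin(v)^2 + 16*sin(v) + 1)*cos(v)/(sin(v) + cos(v)^2 + 2)^2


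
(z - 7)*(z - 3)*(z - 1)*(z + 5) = z^4 - 6*z^3 - 24*z^2 + 134*z - 105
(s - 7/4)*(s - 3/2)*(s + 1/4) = s^3 - 3*s^2 + 29*s/16 + 21/32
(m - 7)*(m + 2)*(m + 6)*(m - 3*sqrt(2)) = m^4 - 3*sqrt(2)*m^3 + m^3 - 44*m^2 - 3*sqrt(2)*m^2 - 84*m + 132*sqrt(2)*m + 252*sqrt(2)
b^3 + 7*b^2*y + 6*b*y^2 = b*(b + y)*(b + 6*y)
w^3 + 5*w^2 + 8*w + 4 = (w + 1)*(w + 2)^2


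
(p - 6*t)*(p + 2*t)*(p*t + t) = p^3*t - 4*p^2*t^2 + p^2*t - 12*p*t^3 - 4*p*t^2 - 12*t^3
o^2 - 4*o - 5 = (o - 5)*(o + 1)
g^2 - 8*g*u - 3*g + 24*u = (g - 3)*(g - 8*u)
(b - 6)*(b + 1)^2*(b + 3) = b^4 - b^3 - 23*b^2 - 39*b - 18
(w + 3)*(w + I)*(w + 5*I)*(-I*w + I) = -I*w^4 + 6*w^3 - 2*I*w^3 + 12*w^2 + 8*I*w^2 - 18*w + 10*I*w - 15*I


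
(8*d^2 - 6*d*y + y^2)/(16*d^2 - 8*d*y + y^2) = (-2*d + y)/(-4*d + y)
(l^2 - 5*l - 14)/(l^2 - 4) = (l - 7)/(l - 2)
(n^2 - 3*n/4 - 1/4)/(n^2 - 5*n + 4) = (n + 1/4)/(n - 4)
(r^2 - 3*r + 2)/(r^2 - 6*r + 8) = (r - 1)/(r - 4)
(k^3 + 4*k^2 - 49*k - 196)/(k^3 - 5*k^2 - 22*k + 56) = (k + 7)/(k - 2)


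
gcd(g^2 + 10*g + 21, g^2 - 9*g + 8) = 1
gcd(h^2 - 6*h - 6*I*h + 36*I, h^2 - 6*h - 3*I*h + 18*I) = h - 6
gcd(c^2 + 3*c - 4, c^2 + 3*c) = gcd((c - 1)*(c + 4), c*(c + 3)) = 1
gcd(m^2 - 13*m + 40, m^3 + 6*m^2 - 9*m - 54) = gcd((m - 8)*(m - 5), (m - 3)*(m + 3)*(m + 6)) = 1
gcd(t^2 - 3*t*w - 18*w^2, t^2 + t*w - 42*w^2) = t - 6*w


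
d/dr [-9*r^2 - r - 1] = -18*r - 1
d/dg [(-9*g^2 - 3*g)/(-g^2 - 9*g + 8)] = 6*(13*g^2 - 24*g - 4)/(g^4 + 18*g^3 + 65*g^2 - 144*g + 64)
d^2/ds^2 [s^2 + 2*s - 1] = 2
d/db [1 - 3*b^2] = -6*b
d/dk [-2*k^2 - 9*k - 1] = -4*k - 9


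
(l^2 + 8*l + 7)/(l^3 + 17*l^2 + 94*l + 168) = (l + 1)/(l^2 + 10*l + 24)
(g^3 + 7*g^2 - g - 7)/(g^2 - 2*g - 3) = (g^2 + 6*g - 7)/(g - 3)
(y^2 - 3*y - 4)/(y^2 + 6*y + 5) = (y - 4)/(y + 5)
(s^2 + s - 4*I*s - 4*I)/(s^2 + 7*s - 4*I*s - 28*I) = (s + 1)/(s + 7)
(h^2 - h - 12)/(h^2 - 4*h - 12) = (-h^2 + h + 12)/(-h^2 + 4*h + 12)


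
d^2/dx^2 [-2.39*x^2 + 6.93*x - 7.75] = -4.78000000000000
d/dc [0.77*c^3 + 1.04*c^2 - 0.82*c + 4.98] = 2.31*c^2 + 2.08*c - 0.82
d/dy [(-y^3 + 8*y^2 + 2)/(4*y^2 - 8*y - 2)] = (-2*y^4 + 8*y^3 - 29*y^2 - 24*y + 8)/(2*(4*y^4 - 16*y^3 + 12*y^2 + 8*y + 1))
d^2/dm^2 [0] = 0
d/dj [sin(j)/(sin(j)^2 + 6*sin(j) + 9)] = (3 - sin(j))*cos(j)/(sin(j) + 3)^3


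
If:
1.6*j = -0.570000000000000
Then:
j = -0.36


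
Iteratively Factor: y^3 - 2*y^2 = (y)*(y^2 - 2*y) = y^2*(y - 2)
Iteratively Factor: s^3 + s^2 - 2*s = (s + 2)*(s^2 - s) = s*(s + 2)*(s - 1)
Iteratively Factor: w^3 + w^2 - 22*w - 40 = (w + 2)*(w^2 - w - 20) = (w - 5)*(w + 2)*(w + 4)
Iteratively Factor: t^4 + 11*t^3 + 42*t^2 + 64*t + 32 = (t + 1)*(t^3 + 10*t^2 + 32*t + 32) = (t + 1)*(t + 4)*(t^2 + 6*t + 8) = (t + 1)*(t + 4)^2*(t + 2)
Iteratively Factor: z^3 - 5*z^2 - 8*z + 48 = (z - 4)*(z^2 - z - 12) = (z - 4)*(z + 3)*(z - 4)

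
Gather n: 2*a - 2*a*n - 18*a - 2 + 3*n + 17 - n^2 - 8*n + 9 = -16*a - n^2 + n*(-2*a - 5) + 24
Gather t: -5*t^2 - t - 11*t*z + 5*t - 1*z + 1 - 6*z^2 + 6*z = -5*t^2 + t*(4 - 11*z) - 6*z^2 + 5*z + 1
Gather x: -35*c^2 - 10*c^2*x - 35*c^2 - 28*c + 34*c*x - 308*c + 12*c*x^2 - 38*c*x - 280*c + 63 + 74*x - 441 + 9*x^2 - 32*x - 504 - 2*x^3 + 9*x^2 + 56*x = -70*c^2 - 616*c - 2*x^3 + x^2*(12*c + 18) + x*(-10*c^2 - 4*c + 98) - 882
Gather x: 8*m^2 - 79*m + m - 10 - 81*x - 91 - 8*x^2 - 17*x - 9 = 8*m^2 - 78*m - 8*x^2 - 98*x - 110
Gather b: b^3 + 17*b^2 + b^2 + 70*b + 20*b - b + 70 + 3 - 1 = b^3 + 18*b^2 + 89*b + 72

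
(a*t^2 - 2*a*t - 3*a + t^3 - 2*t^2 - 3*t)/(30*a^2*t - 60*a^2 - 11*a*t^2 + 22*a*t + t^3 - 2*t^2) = (a*t^2 - 2*a*t - 3*a + t^3 - 2*t^2 - 3*t)/(30*a^2*t - 60*a^2 - 11*a*t^2 + 22*a*t + t^3 - 2*t^2)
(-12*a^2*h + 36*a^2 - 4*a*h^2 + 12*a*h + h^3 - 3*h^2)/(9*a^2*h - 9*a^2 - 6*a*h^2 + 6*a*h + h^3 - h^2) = (-12*a^2*h + 36*a^2 - 4*a*h^2 + 12*a*h + h^3 - 3*h^2)/(9*a^2*h - 9*a^2 - 6*a*h^2 + 6*a*h + h^3 - h^2)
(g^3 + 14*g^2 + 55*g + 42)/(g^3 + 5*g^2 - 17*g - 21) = (g + 6)/(g - 3)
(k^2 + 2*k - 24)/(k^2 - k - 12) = (k + 6)/(k + 3)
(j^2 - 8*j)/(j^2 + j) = (j - 8)/(j + 1)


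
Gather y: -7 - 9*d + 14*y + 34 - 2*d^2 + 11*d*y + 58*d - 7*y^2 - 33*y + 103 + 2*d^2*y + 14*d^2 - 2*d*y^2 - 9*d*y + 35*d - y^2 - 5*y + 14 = 12*d^2 + 84*d + y^2*(-2*d - 8) + y*(2*d^2 + 2*d - 24) + 144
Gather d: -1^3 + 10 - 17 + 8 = 0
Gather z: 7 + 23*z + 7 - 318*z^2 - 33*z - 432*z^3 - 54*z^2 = -432*z^3 - 372*z^2 - 10*z + 14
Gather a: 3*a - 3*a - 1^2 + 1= 0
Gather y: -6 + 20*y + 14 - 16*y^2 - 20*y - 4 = 4 - 16*y^2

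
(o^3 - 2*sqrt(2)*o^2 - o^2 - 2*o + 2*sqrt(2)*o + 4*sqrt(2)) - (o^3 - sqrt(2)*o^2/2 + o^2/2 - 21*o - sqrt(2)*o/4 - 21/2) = -3*sqrt(2)*o^2/2 - 3*o^2/2 + 9*sqrt(2)*o/4 + 19*o + 4*sqrt(2) + 21/2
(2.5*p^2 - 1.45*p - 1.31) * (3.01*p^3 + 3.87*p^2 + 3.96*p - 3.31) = 7.525*p^5 + 5.3105*p^4 + 0.345400000000001*p^3 - 19.0867*p^2 - 0.3881*p + 4.3361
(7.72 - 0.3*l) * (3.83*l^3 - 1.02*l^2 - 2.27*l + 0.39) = -1.149*l^4 + 29.8736*l^3 - 7.1934*l^2 - 17.6414*l + 3.0108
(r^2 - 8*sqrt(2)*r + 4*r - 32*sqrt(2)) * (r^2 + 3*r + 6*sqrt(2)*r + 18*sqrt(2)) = r^4 - 2*sqrt(2)*r^3 + 7*r^3 - 84*r^2 - 14*sqrt(2)*r^2 - 672*r - 24*sqrt(2)*r - 1152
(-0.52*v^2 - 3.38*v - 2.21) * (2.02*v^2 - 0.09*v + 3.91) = -1.0504*v^4 - 6.7808*v^3 - 6.1932*v^2 - 13.0169*v - 8.6411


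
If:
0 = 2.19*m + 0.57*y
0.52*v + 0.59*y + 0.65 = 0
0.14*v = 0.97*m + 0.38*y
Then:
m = 0.16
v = -0.56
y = -0.61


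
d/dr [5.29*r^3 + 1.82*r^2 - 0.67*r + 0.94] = 15.87*r^2 + 3.64*r - 0.67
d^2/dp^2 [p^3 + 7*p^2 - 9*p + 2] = 6*p + 14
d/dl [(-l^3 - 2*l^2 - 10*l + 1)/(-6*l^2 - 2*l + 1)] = (6*l^4 + 4*l^3 - 59*l^2 + 8*l - 8)/(36*l^4 + 24*l^3 - 8*l^2 - 4*l + 1)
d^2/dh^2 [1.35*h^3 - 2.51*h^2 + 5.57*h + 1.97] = 8.1*h - 5.02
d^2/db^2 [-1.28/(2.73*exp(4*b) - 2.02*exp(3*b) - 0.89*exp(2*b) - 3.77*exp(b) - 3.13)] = (1.28*(-21.84*exp(3*b) + 12.12*exp(2*b) + 3.56*exp(b) + 7.54)*(-10.92*exp(3*b) + 6.06*exp(2*b) + 1.78*exp(b) + 3.77)*exp(b) + (55.9104*exp(3*b) - 23.2704*exp(2*b) - 4.5568*exp(b) - 4.8256)*(-2.73*exp(4*b) + 2.02*exp(3*b) + 0.89*exp(2*b) + 3.77*exp(b) + 3.13))*exp(b)/(-2.73*exp(4*b) + 2.02*exp(3*b) + 0.89*exp(2*b) + 3.77*exp(b) + 3.13)^3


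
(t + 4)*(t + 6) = t^2 + 10*t + 24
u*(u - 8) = u^2 - 8*u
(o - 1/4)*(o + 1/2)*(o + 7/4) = o^3 + 2*o^2 + 5*o/16 - 7/32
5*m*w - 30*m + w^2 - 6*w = (5*m + w)*(w - 6)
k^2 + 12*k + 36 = (k + 6)^2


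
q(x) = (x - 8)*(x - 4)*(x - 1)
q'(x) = (x - 8)*(x - 4) + (x - 8)*(x - 1) + (x - 4)*(x - 1) = 3*x^2 - 26*x + 44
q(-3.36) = -364.54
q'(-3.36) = 165.23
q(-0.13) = -37.94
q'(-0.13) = 47.43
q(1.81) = 10.98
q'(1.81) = 6.77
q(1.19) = 3.64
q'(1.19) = 17.31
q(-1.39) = -120.96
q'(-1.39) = 85.94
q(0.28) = -20.68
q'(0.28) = 36.96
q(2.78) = 11.34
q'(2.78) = -5.09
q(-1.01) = -90.73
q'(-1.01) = 73.32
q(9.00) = 40.00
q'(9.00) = 53.00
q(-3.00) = -308.00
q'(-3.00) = 149.00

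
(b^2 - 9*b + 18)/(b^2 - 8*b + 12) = (b - 3)/(b - 2)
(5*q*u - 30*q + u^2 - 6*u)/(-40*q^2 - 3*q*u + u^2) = (6 - u)/(8*q - u)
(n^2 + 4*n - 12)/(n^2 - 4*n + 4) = (n + 6)/(n - 2)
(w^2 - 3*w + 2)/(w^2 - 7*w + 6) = (w - 2)/(w - 6)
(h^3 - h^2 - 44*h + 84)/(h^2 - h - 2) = (h^2 + h - 42)/(h + 1)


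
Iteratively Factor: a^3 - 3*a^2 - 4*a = (a - 4)*(a^2 + a) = (a - 4)*(a + 1)*(a)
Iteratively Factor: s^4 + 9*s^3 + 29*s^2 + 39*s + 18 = (s + 1)*(s^3 + 8*s^2 + 21*s + 18) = (s + 1)*(s + 3)*(s^2 + 5*s + 6) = (s + 1)*(s + 3)^2*(s + 2)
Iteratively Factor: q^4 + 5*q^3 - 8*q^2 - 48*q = (q)*(q^3 + 5*q^2 - 8*q - 48) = q*(q - 3)*(q^2 + 8*q + 16) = q*(q - 3)*(q + 4)*(q + 4)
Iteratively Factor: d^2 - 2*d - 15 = (d - 5)*(d + 3)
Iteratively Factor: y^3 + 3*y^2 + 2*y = (y + 2)*(y^2 + y) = y*(y + 2)*(y + 1)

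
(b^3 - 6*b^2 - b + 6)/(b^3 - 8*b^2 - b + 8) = (b - 6)/(b - 8)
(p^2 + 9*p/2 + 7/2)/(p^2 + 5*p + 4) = (p + 7/2)/(p + 4)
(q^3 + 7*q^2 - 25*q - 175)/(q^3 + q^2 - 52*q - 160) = (q^2 + 2*q - 35)/(q^2 - 4*q - 32)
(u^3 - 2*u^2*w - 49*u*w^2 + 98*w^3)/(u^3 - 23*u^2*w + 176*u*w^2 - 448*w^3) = (u^2 + 5*u*w - 14*w^2)/(u^2 - 16*u*w + 64*w^2)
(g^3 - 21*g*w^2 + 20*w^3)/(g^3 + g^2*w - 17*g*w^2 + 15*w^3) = (-g + 4*w)/(-g + 3*w)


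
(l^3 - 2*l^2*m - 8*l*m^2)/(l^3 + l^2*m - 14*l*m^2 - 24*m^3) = l/(l + 3*m)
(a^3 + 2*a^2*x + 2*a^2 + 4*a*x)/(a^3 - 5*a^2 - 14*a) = (a + 2*x)/(a - 7)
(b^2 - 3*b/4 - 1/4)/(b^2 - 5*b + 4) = (b + 1/4)/(b - 4)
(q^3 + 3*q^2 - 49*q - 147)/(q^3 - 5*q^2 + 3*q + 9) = (q^3 + 3*q^2 - 49*q - 147)/(q^3 - 5*q^2 + 3*q + 9)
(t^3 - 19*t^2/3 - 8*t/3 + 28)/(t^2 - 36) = (3*t^2 - t - 14)/(3*(t + 6))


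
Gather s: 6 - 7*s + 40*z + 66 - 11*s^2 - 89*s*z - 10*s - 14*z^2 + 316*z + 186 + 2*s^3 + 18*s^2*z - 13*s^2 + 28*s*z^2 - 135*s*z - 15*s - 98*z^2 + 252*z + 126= 2*s^3 + s^2*(18*z - 24) + s*(28*z^2 - 224*z - 32) - 112*z^2 + 608*z + 384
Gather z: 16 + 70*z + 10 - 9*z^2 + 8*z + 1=-9*z^2 + 78*z + 27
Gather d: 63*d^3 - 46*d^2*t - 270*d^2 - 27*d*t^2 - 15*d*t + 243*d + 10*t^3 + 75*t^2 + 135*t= 63*d^3 + d^2*(-46*t - 270) + d*(-27*t^2 - 15*t + 243) + 10*t^3 + 75*t^2 + 135*t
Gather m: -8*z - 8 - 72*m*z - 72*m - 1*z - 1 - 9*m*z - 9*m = m*(-81*z - 81) - 9*z - 9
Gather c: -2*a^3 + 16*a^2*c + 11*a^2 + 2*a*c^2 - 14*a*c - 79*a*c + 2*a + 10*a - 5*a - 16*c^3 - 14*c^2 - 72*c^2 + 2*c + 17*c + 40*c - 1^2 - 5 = -2*a^3 + 11*a^2 + 7*a - 16*c^3 + c^2*(2*a - 86) + c*(16*a^2 - 93*a + 59) - 6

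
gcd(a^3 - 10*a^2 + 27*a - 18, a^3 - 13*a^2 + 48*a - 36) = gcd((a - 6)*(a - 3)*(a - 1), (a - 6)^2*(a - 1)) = a^2 - 7*a + 6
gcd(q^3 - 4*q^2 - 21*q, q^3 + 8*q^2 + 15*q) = q^2 + 3*q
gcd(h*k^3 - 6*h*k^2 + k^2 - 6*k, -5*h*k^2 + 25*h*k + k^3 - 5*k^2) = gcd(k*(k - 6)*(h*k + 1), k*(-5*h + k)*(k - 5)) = k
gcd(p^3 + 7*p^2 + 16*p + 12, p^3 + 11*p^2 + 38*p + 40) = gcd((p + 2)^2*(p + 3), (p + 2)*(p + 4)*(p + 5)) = p + 2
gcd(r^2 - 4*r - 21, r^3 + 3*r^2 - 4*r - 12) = r + 3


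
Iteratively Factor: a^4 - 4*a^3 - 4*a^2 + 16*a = (a)*(a^3 - 4*a^2 - 4*a + 16) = a*(a + 2)*(a^2 - 6*a + 8) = a*(a - 2)*(a + 2)*(a - 4)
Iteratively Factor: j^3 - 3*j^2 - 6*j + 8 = (j - 1)*(j^2 - 2*j - 8) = (j - 1)*(j + 2)*(j - 4)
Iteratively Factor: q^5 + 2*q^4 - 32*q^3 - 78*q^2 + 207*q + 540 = (q + 3)*(q^4 - q^3 - 29*q^2 + 9*q + 180) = (q + 3)^2*(q^3 - 4*q^2 - 17*q + 60) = (q - 3)*(q + 3)^2*(q^2 - q - 20) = (q - 3)*(q + 3)^2*(q + 4)*(q - 5)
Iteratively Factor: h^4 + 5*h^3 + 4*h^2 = (h + 1)*(h^3 + 4*h^2) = h*(h + 1)*(h^2 + 4*h) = h^2*(h + 1)*(h + 4)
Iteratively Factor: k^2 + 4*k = (k)*(k + 4)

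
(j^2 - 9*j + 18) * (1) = j^2 - 9*j + 18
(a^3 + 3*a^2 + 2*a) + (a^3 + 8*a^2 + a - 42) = 2*a^3 + 11*a^2 + 3*a - 42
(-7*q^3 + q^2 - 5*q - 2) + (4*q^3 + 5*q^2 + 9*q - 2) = -3*q^3 + 6*q^2 + 4*q - 4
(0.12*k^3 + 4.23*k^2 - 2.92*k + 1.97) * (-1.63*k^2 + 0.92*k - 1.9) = -0.1956*k^5 - 6.7845*k^4 + 8.4232*k^3 - 13.9345*k^2 + 7.3604*k - 3.743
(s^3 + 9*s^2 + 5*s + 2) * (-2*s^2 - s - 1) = -2*s^5 - 19*s^4 - 20*s^3 - 18*s^2 - 7*s - 2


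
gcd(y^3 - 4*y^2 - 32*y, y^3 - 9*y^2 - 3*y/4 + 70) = y - 8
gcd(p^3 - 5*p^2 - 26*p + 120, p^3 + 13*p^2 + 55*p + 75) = p + 5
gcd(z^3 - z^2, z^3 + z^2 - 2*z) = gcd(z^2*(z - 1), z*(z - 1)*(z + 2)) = z^2 - z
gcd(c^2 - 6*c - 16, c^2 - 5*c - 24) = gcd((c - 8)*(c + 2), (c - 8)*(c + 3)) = c - 8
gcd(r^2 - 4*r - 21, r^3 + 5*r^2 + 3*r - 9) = r + 3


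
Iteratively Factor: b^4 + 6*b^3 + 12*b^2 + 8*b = (b)*(b^3 + 6*b^2 + 12*b + 8) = b*(b + 2)*(b^2 + 4*b + 4) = b*(b + 2)^2*(b + 2)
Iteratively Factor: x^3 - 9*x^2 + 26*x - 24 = (x - 2)*(x^2 - 7*x + 12) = (x - 3)*(x - 2)*(x - 4)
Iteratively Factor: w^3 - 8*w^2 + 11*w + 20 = (w - 5)*(w^2 - 3*w - 4) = (w - 5)*(w - 4)*(w + 1)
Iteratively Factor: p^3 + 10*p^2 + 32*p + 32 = (p + 4)*(p^2 + 6*p + 8) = (p + 4)^2*(p + 2)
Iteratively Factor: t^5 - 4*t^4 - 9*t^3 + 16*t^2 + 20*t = (t + 1)*(t^4 - 5*t^3 - 4*t^2 + 20*t) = (t + 1)*(t + 2)*(t^3 - 7*t^2 + 10*t) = (t - 5)*(t + 1)*(t + 2)*(t^2 - 2*t) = t*(t - 5)*(t + 1)*(t + 2)*(t - 2)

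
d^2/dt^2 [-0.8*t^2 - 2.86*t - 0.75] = -1.60000000000000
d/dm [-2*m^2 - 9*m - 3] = -4*m - 9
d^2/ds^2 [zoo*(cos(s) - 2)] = zoo*cos(s)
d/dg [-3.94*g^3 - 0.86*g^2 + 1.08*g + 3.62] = -11.82*g^2 - 1.72*g + 1.08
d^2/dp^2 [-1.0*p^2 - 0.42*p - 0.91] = -2.00000000000000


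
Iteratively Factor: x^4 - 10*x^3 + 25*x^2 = (x - 5)*(x^3 - 5*x^2) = x*(x - 5)*(x^2 - 5*x) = x*(x - 5)^2*(x)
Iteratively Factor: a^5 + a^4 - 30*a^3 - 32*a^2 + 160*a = (a + 4)*(a^4 - 3*a^3 - 18*a^2 + 40*a) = (a - 2)*(a + 4)*(a^3 - a^2 - 20*a) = (a - 2)*(a + 4)^2*(a^2 - 5*a) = (a - 5)*(a - 2)*(a + 4)^2*(a)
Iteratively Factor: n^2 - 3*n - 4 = (n - 4)*(n + 1)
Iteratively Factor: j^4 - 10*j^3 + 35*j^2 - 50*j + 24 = (j - 4)*(j^3 - 6*j^2 + 11*j - 6) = (j - 4)*(j - 1)*(j^2 - 5*j + 6) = (j - 4)*(j - 3)*(j - 1)*(j - 2)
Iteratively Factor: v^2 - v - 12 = (v + 3)*(v - 4)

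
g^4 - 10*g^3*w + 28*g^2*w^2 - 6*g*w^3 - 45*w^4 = (g - 5*w)*(g - 3*w)^2*(g + w)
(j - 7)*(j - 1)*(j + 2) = j^3 - 6*j^2 - 9*j + 14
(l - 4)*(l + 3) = l^2 - l - 12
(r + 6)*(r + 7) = r^2 + 13*r + 42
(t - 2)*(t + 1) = t^2 - t - 2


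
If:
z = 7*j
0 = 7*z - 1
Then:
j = 1/49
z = 1/7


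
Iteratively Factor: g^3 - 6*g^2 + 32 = (g - 4)*(g^2 - 2*g - 8) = (g - 4)*(g + 2)*(g - 4)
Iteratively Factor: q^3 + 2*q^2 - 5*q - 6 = (q - 2)*(q^2 + 4*q + 3) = (q - 2)*(q + 3)*(q + 1)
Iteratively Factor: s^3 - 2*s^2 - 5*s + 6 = (s - 1)*(s^2 - s - 6) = (s - 1)*(s + 2)*(s - 3)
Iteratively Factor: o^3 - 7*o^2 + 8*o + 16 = (o - 4)*(o^2 - 3*o - 4) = (o - 4)^2*(o + 1)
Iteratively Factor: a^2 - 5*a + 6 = (a - 3)*(a - 2)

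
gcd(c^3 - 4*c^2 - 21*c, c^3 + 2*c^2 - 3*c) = c^2 + 3*c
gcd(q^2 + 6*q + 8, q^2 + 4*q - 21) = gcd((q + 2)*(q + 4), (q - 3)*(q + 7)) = 1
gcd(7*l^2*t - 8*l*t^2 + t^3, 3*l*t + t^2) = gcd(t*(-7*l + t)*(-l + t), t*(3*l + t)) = t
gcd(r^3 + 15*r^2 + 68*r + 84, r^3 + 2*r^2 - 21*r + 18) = r + 6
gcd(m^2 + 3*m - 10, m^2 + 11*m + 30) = m + 5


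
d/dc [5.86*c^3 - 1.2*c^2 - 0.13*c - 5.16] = 17.58*c^2 - 2.4*c - 0.13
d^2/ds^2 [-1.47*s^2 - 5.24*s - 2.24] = -2.94000000000000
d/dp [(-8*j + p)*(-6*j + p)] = -14*j + 2*p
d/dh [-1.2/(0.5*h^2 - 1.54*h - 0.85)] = (1.2*h - 1.848)/(-0.5*h^2 + 1.54*h + 0.85)^2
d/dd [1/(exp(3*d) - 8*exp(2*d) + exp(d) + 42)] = (-3*exp(2*d) + 16*exp(d) - 1)*exp(d)/(exp(3*d) - 8*exp(2*d) + exp(d) + 42)^2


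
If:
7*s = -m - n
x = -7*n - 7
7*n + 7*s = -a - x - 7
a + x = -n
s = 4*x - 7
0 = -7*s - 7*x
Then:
No Solution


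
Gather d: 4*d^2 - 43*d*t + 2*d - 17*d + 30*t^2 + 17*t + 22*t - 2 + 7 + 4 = 4*d^2 + d*(-43*t - 15) + 30*t^2 + 39*t + 9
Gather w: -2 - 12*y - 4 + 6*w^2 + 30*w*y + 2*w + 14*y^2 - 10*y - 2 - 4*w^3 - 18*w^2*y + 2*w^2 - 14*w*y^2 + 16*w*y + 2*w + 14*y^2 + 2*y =-4*w^3 + w^2*(8 - 18*y) + w*(-14*y^2 + 46*y + 4) + 28*y^2 - 20*y - 8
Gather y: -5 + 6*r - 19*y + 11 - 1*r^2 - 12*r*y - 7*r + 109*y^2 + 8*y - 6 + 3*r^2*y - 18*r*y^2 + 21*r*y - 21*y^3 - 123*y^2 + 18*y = -r^2 - r - 21*y^3 + y^2*(-18*r - 14) + y*(3*r^2 + 9*r + 7)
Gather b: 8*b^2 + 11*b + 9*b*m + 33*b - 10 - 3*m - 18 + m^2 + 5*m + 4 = 8*b^2 + b*(9*m + 44) + m^2 + 2*m - 24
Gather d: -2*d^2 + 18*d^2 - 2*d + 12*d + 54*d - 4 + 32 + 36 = 16*d^2 + 64*d + 64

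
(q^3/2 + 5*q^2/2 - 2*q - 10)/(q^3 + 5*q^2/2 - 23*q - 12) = (q^3 + 5*q^2 - 4*q - 20)/(2*q^3 + 5*q^2 - 46*q - 24)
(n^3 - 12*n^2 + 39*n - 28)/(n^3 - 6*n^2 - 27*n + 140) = (n - 1)/(n + 5)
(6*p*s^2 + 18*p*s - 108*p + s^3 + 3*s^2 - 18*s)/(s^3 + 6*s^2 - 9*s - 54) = (6*p + s)/(s + 3)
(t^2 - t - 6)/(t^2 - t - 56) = (-t^2 + t + 6)/(-t^2 + t + 56)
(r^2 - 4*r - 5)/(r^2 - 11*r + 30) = (r + 1)/(r - 6)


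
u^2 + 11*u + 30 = (u + 5)*(u + 6)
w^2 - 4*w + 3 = (w - 3)*(w - 1)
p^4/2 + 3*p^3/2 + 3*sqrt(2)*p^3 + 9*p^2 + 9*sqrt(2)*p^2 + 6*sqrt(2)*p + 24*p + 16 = (p/2 + 1)*(p + 1)*(p + 2*sqrt(2))*(p + 4*sqrt(2))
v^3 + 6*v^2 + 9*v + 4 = (v + 1)^2*(v + 4)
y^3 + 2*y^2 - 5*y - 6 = (y - 2)*(y + 1)*(y + 3)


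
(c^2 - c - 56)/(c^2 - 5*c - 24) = (c + 7)/(c + 3)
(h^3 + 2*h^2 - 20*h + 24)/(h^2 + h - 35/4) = 4*(h^3 + 2*h^2 - 20*h + 24)/(4*h^2 + 4*h - 35)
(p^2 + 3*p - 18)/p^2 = 1 + 3/p - 18/p^2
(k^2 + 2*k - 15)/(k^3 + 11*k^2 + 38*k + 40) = (k - 3)/(k^2 + 6*k + 8)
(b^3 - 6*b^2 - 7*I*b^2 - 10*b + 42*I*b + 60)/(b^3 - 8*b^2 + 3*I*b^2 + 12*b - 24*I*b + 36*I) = (b^2 - 7*I*b - 10)/(b^2 + b*(-2 + 3*I) - 6*I)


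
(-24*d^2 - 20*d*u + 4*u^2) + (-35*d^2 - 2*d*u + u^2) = -59*d^2 - 22*d*u + 5*u^2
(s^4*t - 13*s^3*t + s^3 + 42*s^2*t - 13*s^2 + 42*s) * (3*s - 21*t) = 3*s^5*t - 21*s^4*t^2 - 39*s^4*t + 3*s^4 + 273*s^3*t^2 + 105*s^3*t - 39*s^3 - 882*s^2*t^2 + 273*s^2*t + 126*s^2 - 882*s*t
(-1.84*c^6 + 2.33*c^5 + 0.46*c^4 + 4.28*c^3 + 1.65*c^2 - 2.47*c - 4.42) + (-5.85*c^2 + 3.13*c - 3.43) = -1.84*c^6 + 2.33*c^5 + 0.46*c^4 + 4.28*c^3 - 4.2*c^2 + 0.66*c - 7.85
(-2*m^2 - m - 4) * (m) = -2*m^3 - m^2 - 4*m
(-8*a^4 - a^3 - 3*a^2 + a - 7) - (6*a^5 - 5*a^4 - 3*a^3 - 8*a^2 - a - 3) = -6*a^5 - 3*a^4 + 2*a^3 + 5*a^2 + 2*a - 4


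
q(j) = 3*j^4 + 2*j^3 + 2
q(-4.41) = 965.15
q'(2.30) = 177.74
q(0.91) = 5.56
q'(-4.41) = -912.50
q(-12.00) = 58754.00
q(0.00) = 2.00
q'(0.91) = 14.01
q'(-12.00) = -19872.00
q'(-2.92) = -247.61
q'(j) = 12*j^3 + 6*j^2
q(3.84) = 767.54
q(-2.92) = 170.30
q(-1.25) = 5.42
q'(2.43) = 207.62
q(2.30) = 110.29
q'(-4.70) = -1113.34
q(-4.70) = 1258.26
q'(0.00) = 0.00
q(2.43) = 135.30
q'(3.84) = 767.95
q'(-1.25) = -14.06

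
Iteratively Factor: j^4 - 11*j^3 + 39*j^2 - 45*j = (j)*(j^3 - 11*j^2 + 39*j - 45) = j*(j - 5)*(j^2 - 6*j + 9) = j*(j - 5)*(j - 3)*(j - 3)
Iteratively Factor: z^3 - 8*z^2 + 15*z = (z - 5)*(z^2 - 3*z) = z*(z - 5)*(z - 3)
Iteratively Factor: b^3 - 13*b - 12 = (b + 1)*(b^2 - b - 12) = (b + 1)*(b + 3)*(b - 4)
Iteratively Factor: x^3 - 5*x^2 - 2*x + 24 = (x - 4)*(x^2 - x - 6) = (x - 4)*(x + 2)*(x - 3)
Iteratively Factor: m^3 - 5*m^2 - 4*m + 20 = (m + 2)*(m^2 - 7*m + 10) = (m - 5)*(m + 2)*(m - 2)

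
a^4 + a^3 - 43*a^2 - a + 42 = (a - 6)*(a - 1)*(a + 1)*(a + 7)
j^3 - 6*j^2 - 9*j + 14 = (j - 7)*(j - 1)*(j + 2)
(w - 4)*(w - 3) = w^2 - 7*w + 12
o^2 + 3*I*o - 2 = (o + I)*(o + 2*I)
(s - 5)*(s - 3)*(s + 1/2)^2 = s^4 - 7*s^3 + 29*s^2/4 + 13*s + 15/4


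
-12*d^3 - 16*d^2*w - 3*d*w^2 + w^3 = (-6*d + w)*(d + w)*(2*d + w)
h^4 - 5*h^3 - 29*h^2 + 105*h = h*(h - 7)*(h - 3)*(h + 5)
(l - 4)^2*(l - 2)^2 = l^4 - 12*l^3 + 52*l^2 - 96*l + 64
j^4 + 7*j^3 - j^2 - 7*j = j*(j - 1)*(j + 1)*(j + 7)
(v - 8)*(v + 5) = v^2 - 3*v - 40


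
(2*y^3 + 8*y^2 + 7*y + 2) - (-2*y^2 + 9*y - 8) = 2*y^3 + 10*y^2 - 2*y + 10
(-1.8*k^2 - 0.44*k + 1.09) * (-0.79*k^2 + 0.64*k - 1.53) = 1.422*k^4 - 0.8044*k^3 + 1.6113*k^2 + 1.3708*k - 1.6677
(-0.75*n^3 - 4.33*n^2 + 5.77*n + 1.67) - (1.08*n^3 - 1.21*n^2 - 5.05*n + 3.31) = -1.83*n^3 - 3.12*n^2 + 10.82*n - 1.64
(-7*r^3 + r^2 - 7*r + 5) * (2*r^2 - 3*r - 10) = -14*r^5 + 23*r^4 + 53*r^3 + 21*r^2 + 55*r - 50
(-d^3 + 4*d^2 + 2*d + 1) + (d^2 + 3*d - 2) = -d^3 + 5*d^2 + 5*d - 1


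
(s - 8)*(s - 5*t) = s^2 - 5*s*t - 8*s + 40*t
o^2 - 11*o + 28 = (o - 7)*(o - 4)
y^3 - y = y*(y - 1)*(y + 1)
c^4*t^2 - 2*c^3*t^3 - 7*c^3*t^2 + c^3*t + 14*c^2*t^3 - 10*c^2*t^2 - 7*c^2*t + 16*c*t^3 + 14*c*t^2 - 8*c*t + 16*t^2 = (c - 8)*(c - 2*t)*(c*t + 1)*(c*t + t)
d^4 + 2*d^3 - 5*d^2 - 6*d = d*(d - 2)*(d + 1)*(d + 3)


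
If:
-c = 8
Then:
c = -8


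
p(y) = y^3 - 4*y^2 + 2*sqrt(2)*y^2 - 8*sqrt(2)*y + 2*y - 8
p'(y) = 3*y^2 - 8*y + 4*sqrt(2)*y - 8*sqrt(2) + 2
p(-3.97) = -52.06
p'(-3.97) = 47.27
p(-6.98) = -340.14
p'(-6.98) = 153.20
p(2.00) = -23.31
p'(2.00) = -2.00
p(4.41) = 13.91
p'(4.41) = 38.70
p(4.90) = 35.88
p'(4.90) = 51.23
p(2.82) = -21.16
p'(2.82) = 7.94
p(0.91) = -16.69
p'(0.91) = -8.96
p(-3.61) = -36.69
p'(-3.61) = 38.24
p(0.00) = -8.00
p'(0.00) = -9.31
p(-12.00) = -1792.94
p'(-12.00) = 450.80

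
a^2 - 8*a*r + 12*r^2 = (a - 6*r)*(a - 2*r)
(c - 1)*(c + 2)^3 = c^4 + 5*c^3 + 6*c^2 - 4*c - 8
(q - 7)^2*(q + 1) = q^3 - 13*q^2 + 35*q + 49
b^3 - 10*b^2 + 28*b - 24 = (b - 6)*(b - 2)^2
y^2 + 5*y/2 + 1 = (y + 1/2)*(y + 2)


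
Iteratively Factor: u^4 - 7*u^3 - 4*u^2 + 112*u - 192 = (u + 4)*(u^3 - 11*u^2 + 40*u - 48) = (u - 3)*(u + 4)*(u^2 - 8*u + 16) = (u - 4)*(u - 3)*(u + 4)*(u - 4)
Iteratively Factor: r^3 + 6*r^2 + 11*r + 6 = (r + 2)*(r^2 + 4*r + 3) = (r + 2)*(r + 3)*(r + 1)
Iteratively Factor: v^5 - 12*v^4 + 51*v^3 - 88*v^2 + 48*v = (v - 4)*(v^4 - 8*v^3 + 19*v^2 - 12*v) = (v - 4)*(v - 3)*(v^3 - 5*v^2 + 4*v) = v*(v - 4)*(v - 3)*(v^2 - 5*v + 4) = v*(v - 4)^2*(v - 3)*(v - 1)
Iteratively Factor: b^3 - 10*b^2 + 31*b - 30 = (b - 3)*(b^2 - 7*b + 10) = (b - 3)*(b - 2)*(b - 5)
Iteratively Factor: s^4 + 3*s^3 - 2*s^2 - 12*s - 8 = (s - 2)*(s^3 + 5*s^2 + 8*s + 4) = (s - 2)*(s + 1)*(s^2 + 4*s + 4) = (s - 2)*(s + 1)*(s + 2)*(s + 2)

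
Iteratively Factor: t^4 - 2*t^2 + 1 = (t - 1)*(t^3 + t^2 - t - 1) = (t - 1)*(t + 1)*(t^2 - 1) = (t - 1)*(t + 1)^2*(t - 1)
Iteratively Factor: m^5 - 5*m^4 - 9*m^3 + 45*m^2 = (m - 3)*(m^4 - 2*m^3 - 15*m^2) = m*(m - 3)*(m^3 - 2*m^2 - 15*m) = m*(m - 3)*(m + 3)*(m^2 - 5*m) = m*(m - 5)*(m - 3)*(m + 3)*(m)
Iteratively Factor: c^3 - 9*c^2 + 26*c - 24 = (c - 4)*(c^2 - 5*c + 6) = (c - 4)*(c - 2)*(c - 3)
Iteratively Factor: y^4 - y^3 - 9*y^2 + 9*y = (y + 3)*(y^3 - 4*y^2 + 3*y) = (y - 3)*(y + 3)*(y^2 - y) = (y - 3)*(y - 1)*(y + 3)*(y)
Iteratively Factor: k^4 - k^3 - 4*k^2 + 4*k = (k - 2)*(k^3 + k^2 - 2*k) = (k - 2)*(k - 1)*(k^2 + 2*k) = k*(k - 2)*(k - 1)*(k + 2)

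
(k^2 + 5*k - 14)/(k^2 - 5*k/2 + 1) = 2*(k + 7)/(2*k - 1)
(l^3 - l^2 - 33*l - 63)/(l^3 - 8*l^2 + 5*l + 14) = (l^2 + 6*l + 9)/(l^2 - l - 2)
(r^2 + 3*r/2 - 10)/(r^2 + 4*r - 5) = (r^2 + 3*r/2 - 10)/(r^2 + 4*r - 5)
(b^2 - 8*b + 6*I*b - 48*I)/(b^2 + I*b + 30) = (b - 8)/(b - 5*I)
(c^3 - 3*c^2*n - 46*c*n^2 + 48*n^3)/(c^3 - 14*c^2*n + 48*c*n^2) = (c^2 + 5*c*n - 6*n^2)/(c*(c - 6*n))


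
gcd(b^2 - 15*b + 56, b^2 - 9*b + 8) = b - 8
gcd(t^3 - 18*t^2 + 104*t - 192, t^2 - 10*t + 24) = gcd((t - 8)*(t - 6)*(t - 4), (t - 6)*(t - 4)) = t^2 - 10*t + 24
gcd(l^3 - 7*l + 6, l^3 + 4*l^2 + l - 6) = l^2 + 2*l - 3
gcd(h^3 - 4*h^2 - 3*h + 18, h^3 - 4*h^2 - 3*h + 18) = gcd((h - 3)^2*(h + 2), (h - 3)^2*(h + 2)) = h^3 - 4*h^2 - 3*h + 18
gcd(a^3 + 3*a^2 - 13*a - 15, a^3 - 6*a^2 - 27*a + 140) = a + 5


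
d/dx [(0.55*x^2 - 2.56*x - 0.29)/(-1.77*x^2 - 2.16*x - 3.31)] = (-5.7192*x^2 - 4.6676*x + 7.8472)/(3.1329*x^4 + 7.6464*x^3 + 16.383*x^2 + 14.2992*x + 10.9561)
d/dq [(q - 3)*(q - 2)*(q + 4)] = 3*q^2 - 2*q - 14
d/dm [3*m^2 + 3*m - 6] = 6*m + 3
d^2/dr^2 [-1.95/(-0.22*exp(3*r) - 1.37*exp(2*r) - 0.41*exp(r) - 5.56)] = (1.95*(0.66*exp(2*r) + 2.74*exp(r) + 0.41)*(1.32*exp(2*r) + 5.48*exp(r) + 0.82)*exp(r) - (3.861*exp(2*r) + 10.686*exp(r) + 0.7995)*(0.22*exp(3*r) + 1.37*exp(2*r) + 0.41*exp(r) + 5.56))*exp(r)/(0.22*exp(3*r) + 1.37*exp(2*r) + 0.41*exp(r) + 5.56)^3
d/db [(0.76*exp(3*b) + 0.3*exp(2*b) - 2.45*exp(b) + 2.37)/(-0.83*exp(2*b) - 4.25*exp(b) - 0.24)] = (-0.6308*exp(4*b) - 6.46*exp(3*b) - 3.8557*exp(2*b) + 3.7902*exp(b) + 10.6605)*exp(b)/(0.6889*exp(4*b) + 7.055*exp(3*b) + 18.4609*exp(2*b) + 2.04*exp(b) + 0.0576)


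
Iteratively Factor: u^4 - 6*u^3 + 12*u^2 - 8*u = (u)*(u^3 - 6*u^2 + 12*u - 8) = u*(u - 2)*(u^2 - 4*u + 4) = u*(u - 2)^2*(u - 2)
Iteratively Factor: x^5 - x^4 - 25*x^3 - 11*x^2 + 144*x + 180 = (x + 2)*(x^4 - 3*x^3 - 19*x^2 + 27*x + 90) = (x - 3)*(x + 2)*(x^3 - 19*x - 30) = (x - 3)*(x + 2)*(x + 3)*(x^2 - 3*x - 10) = (x - 5)*(x - 3)*(x + 2)*(x + 3)*(x + 2)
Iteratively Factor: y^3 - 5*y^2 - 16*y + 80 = (y - 4)*(y^2 - y - 20) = (y - 5)*(y - 4)*(y + 4)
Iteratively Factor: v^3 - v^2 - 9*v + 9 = (v - 1)*(v^2 - 9) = (v - 3)*(v - 1)*(v + 3)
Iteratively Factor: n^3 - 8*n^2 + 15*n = (n - 3)*(n^2 - 5*n) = (n - 5)*(n - 3)*(n)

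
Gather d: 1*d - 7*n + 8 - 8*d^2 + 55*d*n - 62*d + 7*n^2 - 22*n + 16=-8*d^2 + d*(55*n - 61) + 7*n^2 - 29*n + 24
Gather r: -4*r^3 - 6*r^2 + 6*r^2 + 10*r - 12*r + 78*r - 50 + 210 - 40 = -4*r^3 + 76*r + 120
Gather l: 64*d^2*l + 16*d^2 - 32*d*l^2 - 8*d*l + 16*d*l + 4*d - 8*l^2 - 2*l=16*d^2 + 4*d + l^2*(-32*d - 8) + l*(64*d^2 + 8*d - 2)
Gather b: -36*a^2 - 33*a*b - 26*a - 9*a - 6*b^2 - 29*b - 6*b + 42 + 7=-36*a^2 - 35*a - 6*b^2 + b*(-33*a - 35) + 49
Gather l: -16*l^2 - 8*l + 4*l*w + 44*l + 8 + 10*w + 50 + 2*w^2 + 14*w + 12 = -16*l^2 + l*(4*w + 36) + 2*w^2 + 24*w + 70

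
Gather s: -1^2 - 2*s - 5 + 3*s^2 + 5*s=3*s^2 + 3*s - 6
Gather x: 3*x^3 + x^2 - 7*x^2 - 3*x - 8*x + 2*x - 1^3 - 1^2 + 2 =3*x^3 - 6*x^2 - 9*x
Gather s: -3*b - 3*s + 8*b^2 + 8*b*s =8*b^2 - 3*b + s*(8*b - 3)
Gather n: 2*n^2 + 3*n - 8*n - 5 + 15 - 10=2*n^2 - 5*n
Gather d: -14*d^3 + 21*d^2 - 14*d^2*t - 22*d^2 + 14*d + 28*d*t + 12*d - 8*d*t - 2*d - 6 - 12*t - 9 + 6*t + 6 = -14*d^3 + d^2*(-14*t - 1) + d*(20*t + 24) - 6*t - 9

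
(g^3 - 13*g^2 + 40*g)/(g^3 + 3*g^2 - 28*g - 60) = g*(g - 8)/(g^2 + 8*g + 12)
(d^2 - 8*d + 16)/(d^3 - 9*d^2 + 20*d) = (d - 4)/(d*(d - 5))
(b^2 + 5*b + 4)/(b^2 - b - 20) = (b + 1)/(b - 5)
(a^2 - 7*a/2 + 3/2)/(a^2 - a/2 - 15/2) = (2*a - 1)/(2*a + 5)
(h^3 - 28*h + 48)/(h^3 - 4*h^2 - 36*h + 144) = (h - 2)/(h - 6)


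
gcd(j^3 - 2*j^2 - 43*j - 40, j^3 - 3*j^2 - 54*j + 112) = j - 8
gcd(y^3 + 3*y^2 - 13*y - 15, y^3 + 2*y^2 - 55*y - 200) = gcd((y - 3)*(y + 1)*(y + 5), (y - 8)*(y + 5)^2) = y + 5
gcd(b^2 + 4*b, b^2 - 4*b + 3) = 1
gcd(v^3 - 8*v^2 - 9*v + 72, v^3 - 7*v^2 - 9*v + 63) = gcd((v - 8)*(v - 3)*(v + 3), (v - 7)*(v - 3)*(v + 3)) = v^2 - 9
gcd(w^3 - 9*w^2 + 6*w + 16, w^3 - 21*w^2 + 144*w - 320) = w - 8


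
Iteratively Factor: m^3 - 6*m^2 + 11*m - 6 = (m - 1)*(m^2 - 5*m + 6) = (m - 3)*(m - 1)*(m - 2)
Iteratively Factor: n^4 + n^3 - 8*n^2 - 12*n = (n)*(n^3 + n^2 - 8*n - 12) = n*(n - 3)*(n^2 + 4*n + 4) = n*(n - 3)*(n + 2)*(n + 2)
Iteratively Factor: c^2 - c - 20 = (c - 5)*(c + 4)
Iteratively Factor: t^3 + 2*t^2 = (t)*(t^2 + 2*t) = t*(t + 2)*(t)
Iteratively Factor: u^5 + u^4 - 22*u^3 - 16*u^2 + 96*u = (u - 2)*(u^4 + 3*u^3 - 16*u^2 - 48*u) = (u - 4)*(u - 2)*(u^3 + 7*u^2 + 12*u) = (u - 4)*(u - 2)*(u + 3)*(u^2 + 4*u) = u*(u - 4)*(u - 2)*(u + 3)*(u + 4)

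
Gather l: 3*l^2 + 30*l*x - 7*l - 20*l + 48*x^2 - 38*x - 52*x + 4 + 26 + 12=3*l^2 + l*(30*x - 27) + 48*x^2 - 90*x + 42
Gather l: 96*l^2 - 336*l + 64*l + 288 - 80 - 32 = 96*l^2 - 272*l + 176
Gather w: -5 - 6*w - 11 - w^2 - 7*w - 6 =-w^2 - 13*w - 22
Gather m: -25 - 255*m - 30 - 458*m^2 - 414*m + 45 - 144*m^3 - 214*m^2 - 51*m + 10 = -144*m^3 - 672*m^2 - 720*m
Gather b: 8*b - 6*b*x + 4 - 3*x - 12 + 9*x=b*(8 - 6*x) + 6*x - 8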